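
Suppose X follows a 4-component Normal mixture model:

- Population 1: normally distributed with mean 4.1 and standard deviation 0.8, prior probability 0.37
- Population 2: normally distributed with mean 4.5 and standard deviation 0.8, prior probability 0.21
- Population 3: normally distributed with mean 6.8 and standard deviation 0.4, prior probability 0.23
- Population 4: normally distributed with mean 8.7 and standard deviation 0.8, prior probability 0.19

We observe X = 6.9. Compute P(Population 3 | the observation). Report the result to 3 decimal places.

Apply Bayes' rule: the posterior for each component is proportional to its prior times its likelihood at x.
Normal densities:
  f_1 = (1/(0.8·√(2π)))·exp(−(6.9−4.1)²/(2·0.8²)) = 0.498678·exp(-6.12500) = 0.00109085
  f_2 = (1/(0.8·√(2π)))·exp(−(6.9−4.5)²/(2·0.8²)) = 0.498678·exp(-4.50000) = 0.00553981
  f_3 = (1/(0.4·√(2π)))·exp(−(6.9−6.8)²/(2·0.4²)) = 0.997356·exp(-0.03125) = 0.96667
  f_4 = (1/(0.8·√(2π)))·exp(−(6.9−8.7)²/(2·0.8²)) = 0.498678·exp(-2.53125) = 0.0396746
Multiply by the mixture weights:
  π_1·f_1 = 0.37 × 0.00109085 = 0.000403616
  π_2·f_2 = 0.21 × 0.00553981 = 0.00116336
  π_3·f_3 = 0.23 × 0.96667 = 0.222334
  π_4·f_4 = 0.19 × 0.0396746 = 0.00753817
Sum: 0.000403616 + 0.00116336 + 0.222334 + 0.00753817 = 0.231439
So the posterior for Population 3 is 0.222334 / 0.231439 ≈ 0.961.

0.961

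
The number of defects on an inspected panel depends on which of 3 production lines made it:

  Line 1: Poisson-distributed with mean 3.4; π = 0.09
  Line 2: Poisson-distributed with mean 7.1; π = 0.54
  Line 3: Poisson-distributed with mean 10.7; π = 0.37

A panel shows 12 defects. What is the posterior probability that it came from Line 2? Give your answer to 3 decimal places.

0.280

Apply Bayes' rule: the posterior for each component is proportional to its prior times its likelihood at x.
Evaluate each component's likelihood at the observed value:
  L_1 = 0.000166268
  L_2 = 0.0282665
  L_3 = 0.106003
Multiply by the mixture weights:
  w_1·L_1 = 0.09 × 0.000166268 = 1.49641e-05
  w_2·L_2 = 0.54 × 0.0282665 = 0.0152639
  w_3·L_3 = 0.37 × 0.106003 = 0.039221
Denominator: 1.49641e-05 + 0.0152639 + 0.039221 = 0.0544999
Responsibility of Line 2: 0.0152639 / 0.0544999 ≈ 0.280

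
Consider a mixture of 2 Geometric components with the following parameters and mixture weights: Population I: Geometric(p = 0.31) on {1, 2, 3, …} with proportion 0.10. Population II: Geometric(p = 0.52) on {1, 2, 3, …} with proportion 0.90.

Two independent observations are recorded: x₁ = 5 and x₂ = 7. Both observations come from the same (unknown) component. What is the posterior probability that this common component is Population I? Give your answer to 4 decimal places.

0.5980

The responsibility of component k is π_k f_k(x) divided by Σ_j π_j f_j(x).
Since both observations come from the same component, the likelihood for component k is f_k(x₁)·f_k(x₂).
  L_I = [0.31·(1−0.31)^4 = 0.31·0.226671 = 0.0702681] × [0.0334546] = 0.00235079
  L_II = [0.52·(1−0.52)^4 = 0.52·0.0530842 = 0.0276038] × [0.00635991] = 0.000175557
Weight by the priors:
  π_I·L_I = 0.10 × 0.00235079 = 0.000235079
  π_II·L_II = 0.90 × 0.000175557 = 0.000158002
Normaliser: 0.000235079 + 0.000158002 = 0.000393081
P(Population I | x₁,x₂) = 0.000235079 / 0.000393081 ≈ 0.5980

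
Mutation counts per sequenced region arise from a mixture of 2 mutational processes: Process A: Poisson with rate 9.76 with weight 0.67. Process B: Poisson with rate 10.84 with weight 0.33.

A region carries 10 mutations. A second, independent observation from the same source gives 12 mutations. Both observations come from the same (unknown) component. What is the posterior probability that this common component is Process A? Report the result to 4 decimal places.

The responsibility of component k is P(Z=k) f_k(x) divided by Σ_j P(Z=j) f_j(x).
Since both observations come from the same component, the likelihood for component k is f_k(x₁)·f_k(x₂).
  L_A = [e^(−9.76)·9.76^10/10! = 0.124744] × [0.0900216] = 0.0112297
  L_B = [e^(−10.84)·10.84^10/10! = 0.120998] × [0.107712] = 0.0130329
Weight by the priors:
  P(Z=A)·L_A = 0.67 × 0.0112297 = 0.00752389
  P(Z=B)·L_B = 0.33 × 0.0130329 = 0.00430084
Marginal: 0.00752389 + 0.00430084 = 0.0118247
Responsibility of Process A: 0.00752389 / 0.0118247 ≈ 0.6363

0.6363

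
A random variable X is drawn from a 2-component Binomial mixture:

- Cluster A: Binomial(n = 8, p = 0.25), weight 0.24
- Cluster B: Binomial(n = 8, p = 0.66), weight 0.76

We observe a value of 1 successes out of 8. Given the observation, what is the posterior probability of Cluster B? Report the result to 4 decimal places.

Posterior ∝ prior × likelihood, so P(k | x) ∝ P(Z=k) f_k(x); normalise over all components.
Binomial probabilities:
  p_A = C(8,1)·0.25^1·0.75^7 = 8·0.25·0.133484 = 0.266968
  p_B = C(8,1)·0.66^1·0.34^7 = 8·0.66·0.000525234 = 0.00277323
Prior × likelihood for each component:
  P(Z=A)·p_A = 0.24 × 0.266968 = 0.0640723
  P(Z=B)·p_B = 0.76 × 0.00277323 = 0.00210766
Normaliser: 0.0640723 + 0.00210766 = 0.0661799
P(Cluster B | x) = 0.00210766 / 0.0661799 ≈ 0.0318

0.0318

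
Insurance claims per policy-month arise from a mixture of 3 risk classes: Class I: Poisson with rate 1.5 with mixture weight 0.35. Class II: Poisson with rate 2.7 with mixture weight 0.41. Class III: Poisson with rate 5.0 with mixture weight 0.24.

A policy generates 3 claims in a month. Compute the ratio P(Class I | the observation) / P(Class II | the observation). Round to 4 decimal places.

Only the two components matter; the odds are (w_i f_i(x)) / (w_j f_j(x)).
Evaluate each component's likelihood at the observed value:
  p_I = 0.125511
  p_II = 0.220468
  p_III = 0.140374
Odds = (0.35/0.41) × (0.125511/0.220468) = 0.853659 × 0.569293 ≈ 0.4860

0.4860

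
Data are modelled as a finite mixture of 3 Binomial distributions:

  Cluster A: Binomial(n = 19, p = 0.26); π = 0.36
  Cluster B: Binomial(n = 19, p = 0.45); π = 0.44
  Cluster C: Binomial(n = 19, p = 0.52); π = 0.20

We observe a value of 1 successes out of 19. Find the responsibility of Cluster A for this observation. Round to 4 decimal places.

By Bayes' theorem, P(k | x) = π_k f_k(x) / Σ_j π_j f_j(x).
Evaluate each component's likelihood at the observed value:
  f_A = 0.0218725
  f_B = 0.00018134
  f_C = 1.80759e-05
Multiply by the mixture weights:
  π_A·f_A = 0.36 × 0.0218725 = 0.00787409
  π_B·f_B = 0.44 × 0.00018134 = 7.97898e-05
  π_C·f_C = 0.20 × 1.80759e-05 = 3.61517e-06
Evidence: 0.00787409 + 7.97898e-05 + 3.61517e-06 = 0.0079575
So the posterior for Cluster A is 0.00787409 / 0.0079575 ≈ 0.9895.

0.9895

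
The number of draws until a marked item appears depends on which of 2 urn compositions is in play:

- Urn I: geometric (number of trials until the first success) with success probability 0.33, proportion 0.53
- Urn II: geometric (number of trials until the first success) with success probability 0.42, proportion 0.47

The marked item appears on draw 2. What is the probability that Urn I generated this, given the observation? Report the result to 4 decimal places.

Posterior ∝ prior × likelihood, so P(k | x) ∝ π_k f_k(x); normalise over all components.
Geometric probabilities:
  f_I = 0.33·(1−0.33)^1 = 0.33·0.67 = 0.2211
  f_II = 0.42·(1−0.42)^1 = 0.42·0.58 = 0.2436
Prior × likelihood for each component:
  π_I·f_I = 0.53 × 0.2211 = 0.117183
  π_II·f_II = 0.47 × 0.2436 = 0.114492
Denominator: 0.117183 + 0.114492 = 0.231675
P(Urn I | data) ≈ 0.5058

0.5058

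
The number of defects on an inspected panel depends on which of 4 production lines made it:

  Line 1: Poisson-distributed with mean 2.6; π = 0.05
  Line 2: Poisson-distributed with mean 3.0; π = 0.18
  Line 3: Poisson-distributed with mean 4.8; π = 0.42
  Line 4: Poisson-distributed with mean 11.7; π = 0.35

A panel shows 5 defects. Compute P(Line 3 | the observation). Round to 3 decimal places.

0.730

By Bayes' theorem, P(k | x) = P(Z=k) f_k(x) / Σ_j P(Z=j) f_j(x).
Component likelihoods at x = 5 defects:
  L_1 = e^(−2.6)·2.6^5/5! = 0.0735394
  L_2 = e^(−3.0)·3.0^5/5! = 0.100819
  L_3 = e^(−4.8)·4.8^5/5! = 0.174748
  L_4 = e^(−11.7)·11.7^5/5! = 0.0151531
Multiply by the mixture weights:
  P(Z=1)·L_1 = 0.05 × 0.0735394 = 0.00367697
  P(Z=2)·L_2 = 0.18 × 0.100819 = 0.0181474
  P(Z=3)·L_3 = 0.42 × 0.174748 = 0.073394
  P(Z=4)·L_4 = 0.35 × 0.0151531 = 0.0053036
Normaliser: 0.00367697 + 0.0181474 + 0.073394 + 0.0053036 = 0.100522
So the posterior for Line 3 is 0.073394 / 0.100522 ≈ 0.730.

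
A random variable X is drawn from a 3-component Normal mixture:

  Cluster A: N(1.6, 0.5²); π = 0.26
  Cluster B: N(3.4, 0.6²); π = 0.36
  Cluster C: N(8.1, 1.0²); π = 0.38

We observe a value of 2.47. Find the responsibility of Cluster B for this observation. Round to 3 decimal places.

The responsibility of component k is P(Z=k) f_k(x) divided by Σ_j P(Z=j) f_j(x).
Component likelihoods at x = 2.47:
  f_A = (1/(0.5·√(2π)))·exp(−(2.47−1.6)²/(2·0.5²)) = 0.797885·exp(-1.51380) = 0.175592
  f_B = (1/(0.6·√(2π)))·exp(−(2.47−3.4)²/(2·0.6²)) = 0.664904·exp(-1.20125) = 0.200015
  f_C = (1/(1.0·√(2π)))·exp(−(2.47−8.1)²/(2·1.0²)) = 0.398942·exp(-15.84845) = 5.22415e-08
Weight by the priors:
  P(Z=A)·f_A = 0.26 × 0.175592 = 0.045654
  P(Z=B)·f_B = 0.36 × 0.200015 = 0.0720054
  P(Z=C)·f_C = 0.38 × 5.22415e-08 = 1.98518e-08
Marginal: 0.045654 + 0.0720054 + 1.98518e-08 = 0.117659
So the posterior for Cluster B is 0.0720054 / 0.117659 ≈ 0.612.

0.612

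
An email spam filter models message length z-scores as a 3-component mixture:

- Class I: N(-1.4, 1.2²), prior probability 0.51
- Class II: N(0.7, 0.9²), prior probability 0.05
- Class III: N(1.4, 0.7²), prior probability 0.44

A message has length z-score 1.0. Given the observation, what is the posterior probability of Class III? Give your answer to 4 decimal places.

0.8291

By Bayes' theorem, P(k | x) = π_k f_k(x) / Σ_j π_j f_j(x).
Component likelihoods at x = 1.0:
  L_I = 0.0449925
  L_II = 0.419315
  L_III = 0.484068
Prior × likelihood for each component:
  π_I·L_I = 0.51 × 0.0449925 = 0.0229462
  π_II·L_II = 0.05 × 0.419315 = 0.0209657
  π_III·L_III = 0.44 × 0.484068 = 0.21299
Sum: 0.0229462 + 0.0209657 + 0.21299 = 0.256902
P(Class III | x) = 0.21299 / 0.256902 ≈ 0.8291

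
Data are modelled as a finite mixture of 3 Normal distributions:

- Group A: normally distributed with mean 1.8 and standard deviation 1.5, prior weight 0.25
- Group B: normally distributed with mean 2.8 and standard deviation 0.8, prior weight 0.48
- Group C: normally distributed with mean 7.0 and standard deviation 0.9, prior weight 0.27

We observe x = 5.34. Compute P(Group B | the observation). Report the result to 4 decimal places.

The responsibility of component k is π_k f_k(x) divided by Σ_j π_j f_j(x).
Normal densities:
  f_A = 0.0164208
  f_B = 0.00322731
  f_C = 0.080898
Unnormalised posteriors:
  π_A·f_A = 0.25 × 0.0164208 = 0.00410521
  π_B·f_B = 0.48 × 0.00322731 = 0.00154911
  π_C·f_C = 0.27 × 0.080898 = 0.0218425
Sum: 0.00410521 + 0.00154911 + 0.0218425 = 0.0274968
Responsibility of Group B: 0.00154911 / 0.0274968 ≈ 0.0563

0.0563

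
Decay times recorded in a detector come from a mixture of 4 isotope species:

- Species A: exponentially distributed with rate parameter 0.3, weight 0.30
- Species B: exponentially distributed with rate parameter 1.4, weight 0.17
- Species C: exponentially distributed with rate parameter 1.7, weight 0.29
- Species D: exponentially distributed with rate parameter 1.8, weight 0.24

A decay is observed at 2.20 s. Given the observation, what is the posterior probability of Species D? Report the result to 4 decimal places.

Posterior ∝ prior × likelihood, so P(k | x) ∝ w_k f_k(x); normalise over all components.
Evaluate each component's likelihood at the observed value:
  f_A = 0.3·e^(−0.3·2.20) = 0.3·e^(−0.6600) = 0.155055
  f_B = 1.4·e^(−1.4·2.20) = 1.4·e^(−3.0800) = 0.064343
  f_C = 1.7·e^(−1.7·2.20) = 1.7·e^(−3.7400) = 0.040382
  f_D = 1.8·e^(−1.8·2.20) = 1.8·e^(−3.9600) = 0.0343136
Multiply by the mixture weights:
  w_A·f_A = 0.30 × 0.155055 = 0.0465166
  w_B·f_B = 0.17 × 0.064343 = 0.0109383
  w_C·f_C = 0.29 × 0.040382 = 0.0117108
  w_D·f_D = 0.24 × 0.0343136 = 0.00823527
Marginal: 0.0465166 + 0.0109383 + 0.0117108 + 0.00823527 = 0.077401
Responsibility of Species D: 0.00823527 / 0.077401 ≈ 0.1064

0.1064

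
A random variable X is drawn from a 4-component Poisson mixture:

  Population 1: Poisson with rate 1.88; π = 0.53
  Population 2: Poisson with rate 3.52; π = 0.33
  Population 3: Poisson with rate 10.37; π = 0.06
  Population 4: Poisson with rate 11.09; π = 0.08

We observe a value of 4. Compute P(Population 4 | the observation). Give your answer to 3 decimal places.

P(component k | x) = π_k·f_k(x) / marginal(x), where marginal(x) = Σ_j π_j·f_j(x).
Evaluate each component's likelihood at the observed value:
  f_1 = e^(−1.88)·1.88^4/4! = 0.079423
  f_2 = e^(−3.52)·3.52^4/4! = 0.18934
  f_3 = e^(−10.37)·10.37^4/4! = 0.0151102
  f_4 = e^(−11.09)·11.09^4/4! = 0.00962031
Prior × likelihood for each component:
  π_1·f_1 = 0.53 × 0.079423 = 0.0420942
  π_2·f_2 = 0.33 × 0.18934 = 0.0624823
  π_3·f_3 = 0.06 × 0.0151102 = 0.000906612
  π_4·f_4 = 0.08 × 0.00962031 = 0.000769625
Normaliser: 0.0420942 + 0.0624823 + 0.000906612 + 0.000769625 = 0.106253
P(Population 4 | the observation) ≈ 0.007

0.007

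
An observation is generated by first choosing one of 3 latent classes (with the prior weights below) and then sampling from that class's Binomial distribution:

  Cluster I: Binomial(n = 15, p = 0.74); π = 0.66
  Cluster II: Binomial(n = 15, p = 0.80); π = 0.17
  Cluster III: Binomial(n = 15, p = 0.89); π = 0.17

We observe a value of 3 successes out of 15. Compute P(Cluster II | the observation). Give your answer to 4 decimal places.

By Bayes' theorem, P(k | x) = w_k f_k(x) / Σ_j w_j f_j(x).
Binomial probabilities:
  f_I = 1.75949e-05
  f_II = 9.54204e-07
  f_III = 1.00669e-09
Weight by the priors:
  w_I·f_I = 0.66 × 1.75949e-05 = 1.16126e-05
  w_II·f_II = 0.17 × 9.54204e-07 = 1.62215e-07
  w_III·f_III = 0.17 × 1.00669e-09 = 1.71136e-10
Sum: 1.16126e-05 + 1.62215e-07 + 1.71136e-10 = 1.1775e-05
P(Cluster II | 3 successes out of 15) = 1.62215e-07 / 1.1775e-05 ≈ 0.0138

0.0138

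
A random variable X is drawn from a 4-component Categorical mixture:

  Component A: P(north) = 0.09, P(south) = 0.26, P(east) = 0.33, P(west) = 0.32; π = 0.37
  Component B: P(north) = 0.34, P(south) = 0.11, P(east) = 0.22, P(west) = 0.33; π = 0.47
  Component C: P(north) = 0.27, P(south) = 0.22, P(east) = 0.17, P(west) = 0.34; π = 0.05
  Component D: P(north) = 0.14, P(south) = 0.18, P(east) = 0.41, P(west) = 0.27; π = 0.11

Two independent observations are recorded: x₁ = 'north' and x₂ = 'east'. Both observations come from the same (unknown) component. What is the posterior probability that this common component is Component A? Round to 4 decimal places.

0.2007

Apply Bayes' rule: the posterior for each component is proportional to its prior times its likelihood at x.
Since both observations come from the same component, the likelihood for component k is f_k(x₁)·f_k(x₂).
  p_A = [0.09] × [0.33] = 0.0297
  p_B = [0.34] × [0.22] = 0.0748
  p_C = [0.27] × [0.17] = 0.0459
  p_D = [0.14] × [0.41] = 0.0574
Prior × likelihood for each component:
  π_A·p_A = 0.37 × 0.0297 = 0.010989
  π_B·p_B = 0.47 × 0.0748 = 0.035156
  π_C·p_C = 0.05 × 0.0459 = 0.002295
  π_D·p_D = 0.11 × 0.0574 = 0.006314
Denominator: 0.010989 + 0.035156 + 0.002295 + 0.006314 = 0.054754
P(Component A | x₁, x₂) = 0.010989 / 0.054754 ≈ 0.2007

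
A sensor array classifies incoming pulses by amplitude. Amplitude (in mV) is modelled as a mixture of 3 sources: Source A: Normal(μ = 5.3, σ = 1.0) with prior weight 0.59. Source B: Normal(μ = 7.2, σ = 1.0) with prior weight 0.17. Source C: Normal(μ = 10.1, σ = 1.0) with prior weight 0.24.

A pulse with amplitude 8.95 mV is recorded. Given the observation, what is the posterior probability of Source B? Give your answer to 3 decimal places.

Apply Bayes' rule: the posterior for each component is proportional to its prior times its likelihood at x.
Evaluate each component's likelihood at the observed value:
  L_A = 0.000510465
  L_B = 0.0862773
  L_C = 0.205936
Prior × likelihood for each component:
  P(Z=A)·L_A = 0.59 × 0.000510465 = 0.000301174
  P(Z=B)·L_B = 0.17 × 0.0862773 = 0.0146671
  P(Z=C)·L_C = 0.24 × 0.205936 = 0.0494247
Marginal: 0.000301174 + 0.0146671 + 0.0494247 = 0.064393
So the posterior for Source B is 0.0146671 / 0.064393 ≈ 0.228.

0.228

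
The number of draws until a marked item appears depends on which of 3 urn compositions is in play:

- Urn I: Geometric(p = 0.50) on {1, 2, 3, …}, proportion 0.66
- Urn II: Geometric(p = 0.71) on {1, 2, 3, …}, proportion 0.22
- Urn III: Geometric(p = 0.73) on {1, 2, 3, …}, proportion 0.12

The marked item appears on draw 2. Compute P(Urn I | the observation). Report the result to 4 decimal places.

0.7053

By Bayes' theorem, P(k | x) = π_k f_k(x) / Σ_j π_j f_j(x).
Component likelihoods at x = 2:
  f_I = 0.50·(1−0.50)^1 = 0.50·0.5 = 0.25
  f_II = 0.71·(1−0.71)^1 = 0.71·0.29 = 0.2059
  f_III = 0.73·(1−0.73)^1 = 0.73·0.27 = 0.1971
Prior × likelihood for each component:
  π_I·f_I = 0.66 × 0.25 = 0.165
  π_II·f_II = 0.22 × 0.2059 = 0.045298
  π_III·f_III = 0.12 × 0.1971 = 0.023652
Evidence: 0.165 + 0.045298 + 0.023652 = 0.23395
P(Urn I | data) ≈ 0.7053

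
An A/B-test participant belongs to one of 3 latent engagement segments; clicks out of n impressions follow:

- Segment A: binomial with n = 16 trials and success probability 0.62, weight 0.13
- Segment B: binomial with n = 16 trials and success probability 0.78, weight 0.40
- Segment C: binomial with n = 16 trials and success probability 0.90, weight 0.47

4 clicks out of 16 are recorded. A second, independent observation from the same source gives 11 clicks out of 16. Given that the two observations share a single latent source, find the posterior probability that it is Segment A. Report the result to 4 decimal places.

By Bayes' theorem, P(k | x) = w_k f_k(x) / Σ_j w_j f_j(x).
Since both observations come from the same component, the likelihood for component k is f_k(x₁)·f_k(x₂).
  p_A = [C(16,4)·0.62^4·0.38^12 = 1820·0.147763·9.06574e-06 = 0.00243804] × [0.180098] = 0.000439087
  p_B = [C(16,4)·0.78^4·0.22^12 = 1820·0.370151·1.2855e-08 = 8.66008e-06] × [0.146365] = 1.26753e-06
  p_C = [C(16,4)·0.90^4·0.10^12 = 1820·0.6561·1e-12 = 1.1941e-09] × [0.0137072] = 1.63679e-11
Multiply by the mixture weights:
  w_A·p_A = 0.13 × 0.000439087 = 5.70813e-05
  w_B·p_B = 0.40 × 1.26753e-06 = 5.07012e-07
  w_C·p_C = 0.47 × 1.63679e-11 = 7.69289e-12
Denominator: 5.70813e-05 + 5.07012e-07 + 7.69289e-12 = 5.75883e-05
Responsibility of Segment A: 5.70813e-05 / 5.75883e-05 ≈ 0.9912

0.9912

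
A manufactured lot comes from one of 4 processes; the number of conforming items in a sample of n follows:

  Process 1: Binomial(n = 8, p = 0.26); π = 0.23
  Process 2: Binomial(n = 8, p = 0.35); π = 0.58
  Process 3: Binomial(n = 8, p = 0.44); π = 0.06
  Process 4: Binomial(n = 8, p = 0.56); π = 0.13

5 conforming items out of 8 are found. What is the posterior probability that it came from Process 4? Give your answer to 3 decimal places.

0.352

Posterior ∝ prior × likelihood, so P(k | x) ∝ P(Z=k) f_k(x); normalise over all components.
Evaluate each component's likelihood at the observed value:
  p_1 = 0.0269619
  p_2 = 0.0807734
  p_3 = 0.162187
  p_4 = 0.262716
Unnormalised posteriors:
  P(Z=1)·p_1 = 0.23 × 0.0269619 = 0.00620123
  P(Z=2)·p_2 = 0.58 × 0.0807734 = 0.0468486
  P(Z=3)·p_3 = 0.06 × 0.162187 = 0.00973121
  P(Z=4)·p_4 = 0.13 × 0.262716 = 0.0341531
Sum: 0.00620123 + 0.0468486 + 0.00973121 + 0.0341531 = 0.0969341
P(Process 4 | 5 conforming items out of 8) ≈ 0.352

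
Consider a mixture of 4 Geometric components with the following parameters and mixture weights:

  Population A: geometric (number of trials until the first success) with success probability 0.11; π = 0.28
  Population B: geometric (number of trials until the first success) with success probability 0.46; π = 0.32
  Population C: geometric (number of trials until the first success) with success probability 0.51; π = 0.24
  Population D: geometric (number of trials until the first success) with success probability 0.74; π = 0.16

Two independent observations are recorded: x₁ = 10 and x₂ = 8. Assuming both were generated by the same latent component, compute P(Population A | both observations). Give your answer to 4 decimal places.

Apply Bayes' rule: the posterior for each component is proportional to its prior times its likelihood at x.
Since both observations come from the same component, the likelihood for component k is f_k(x₁)·f_k(x₂).
  f_A = [0.11·(1−0.11)^9 = 0.11·0.350356 = 0.0385392] × [0.0486545] = 0.0018751
  f_B = [0.46·(1−0.46)^9 = 0.46·0.00390431 = 0.00179598] × [0.00615906] = 1.10615e-05
  f_C = [0.51·(1−0.51)^9 = 0.51·0.00162841 = 0.000830491] × [0.00345894] = 2.87262e-06
  f_D = [0.74·(1−0.74)^9 = 0.74·5.4295e-06 = 4.01783e-06] × [5.94354e-05] = 2.38801e-10
Prior × likelihood for each component:
  π_A·f_A = 0.28 × 0.0018751 = 0.000525029
  π_B·f_B = 0.32 × 1.10615e-05 = 3.53969e-06
  π_C·f_C = 0.24 × 2.87262e-06 = 6.89428e-07
  π_D·f_D = 0.16 × 2.38801e-10 = 3.82082e-11
Denominator: 0.000525029 + 3.53969e-06 + 6.89428e-07 + 3.82082e-11 = 0.000529258
P(Population A | data) = 0.000525029 / 0.000529258 ≈ 0.9920

0.9920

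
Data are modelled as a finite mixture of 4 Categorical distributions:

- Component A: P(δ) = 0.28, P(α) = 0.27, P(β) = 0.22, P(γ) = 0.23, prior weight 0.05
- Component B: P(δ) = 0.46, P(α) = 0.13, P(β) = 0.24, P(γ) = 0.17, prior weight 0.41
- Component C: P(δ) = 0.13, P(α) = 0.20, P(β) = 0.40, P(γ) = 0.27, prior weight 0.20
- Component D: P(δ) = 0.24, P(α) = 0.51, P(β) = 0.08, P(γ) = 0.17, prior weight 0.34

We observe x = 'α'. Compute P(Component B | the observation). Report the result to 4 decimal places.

P(component k | x) = P(Z=k)·f_k(x) / marginal(x), where marginal(x) = Σ_j P(Z=j)·f_j(x).
Evaluate each component's likelihood at the observed value:
  L_A = P(α | comp) = 0.27
  L_B = P(α | comp) = 0.13
  L_C = P(α | comp) = 0.20
  L_D = P(α | comp) = 0.51
Unnormalised posteriors:
  P(Z=A)·L_A = 0.05 × 0.27 = 0.0135
  P(Z=B)·L_B = 0.41 × 0.13 = 0.0533
  P(Z=C)·L_C = 0.20 × 0.2 = 0.04
  P(Z=D)·L_D = 0.34 × 0.51 = 0.1734
Sum: 0.0135 + 0.0533 + 0.04 + 0.1734 = 0.2802
Responsibility of Component B: 0.0533 / 0.2802 ≈ 0.1902

0.1902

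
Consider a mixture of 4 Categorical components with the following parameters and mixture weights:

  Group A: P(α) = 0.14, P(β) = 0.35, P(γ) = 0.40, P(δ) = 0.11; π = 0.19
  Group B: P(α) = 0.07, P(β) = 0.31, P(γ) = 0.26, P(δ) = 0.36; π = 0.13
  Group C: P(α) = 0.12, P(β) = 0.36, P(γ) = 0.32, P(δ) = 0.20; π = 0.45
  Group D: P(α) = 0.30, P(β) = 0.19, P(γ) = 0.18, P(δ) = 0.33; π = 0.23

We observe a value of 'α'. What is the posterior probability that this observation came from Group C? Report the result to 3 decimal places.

0.340

By Bayes' theorem, P(k | x) = w_k f_k(x) / Σ_j w_j f_j(x).
Component likelihoods at x = 'α':
  L_A = P(α | comp) = 0.14
  L_B = P(α | comp) = 0.07
  L_C = P(α | comp) = 0.12
  L_D = P(α | comp) = 0.30
Unnormalised posteriors:
  w_A·L_A = 0.19 × 0.14 = 0.0266
  w_B·L_B = 0.13 × 0.07 = 0.0091
  w_C·L_C = 0.45 × 0.12 = 0.054
  w_D·L_D = 0.23 × 0.3 = 0.069
Sum: 0.0266 + 0.0091 + 0.054 + 0.069 = 0.1587
Responsibility of Group C: 0.054 / 0.1587 ≈ 0.340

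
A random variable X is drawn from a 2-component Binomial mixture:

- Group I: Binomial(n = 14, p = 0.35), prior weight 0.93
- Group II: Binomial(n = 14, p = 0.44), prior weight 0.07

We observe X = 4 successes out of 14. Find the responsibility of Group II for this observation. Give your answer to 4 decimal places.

0.0406

Posterior ∝ prior × likelihood, so P(k | x) ∝ P(Z=k) f_k(x); normalise over all components.
Component likelihoods at x = 4 successes out of 14:
  L_I = C(14,4)·0.35^4·0.65^10 = 1001·0.0150062·0.0134627 = 0.202227
  L_II = C(14,4)·0.44^4·0.56^10 = 1001·0.037481·0.00303305 = 0.113795
Prior × likelihood for each component:
  P(Z=I)·L_I = 0.93 × 0.202227 = 0.188071
  P(Z=II)·L_II = 0.07 × 0.113795 = 0.00796568
Marginal: 0.188071 + 0.00796568 = 0.196037
P(Group II | 4 successes out of 14) = 0.00796568 / 0.196037 ≈ 0.0406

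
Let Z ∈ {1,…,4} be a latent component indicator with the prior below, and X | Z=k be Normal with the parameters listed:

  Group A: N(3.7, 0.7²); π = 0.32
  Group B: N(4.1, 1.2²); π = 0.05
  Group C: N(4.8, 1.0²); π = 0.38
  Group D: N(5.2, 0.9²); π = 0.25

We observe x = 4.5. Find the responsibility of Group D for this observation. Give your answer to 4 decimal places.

The responsibility of component k is π_k f_k(x) divided by Σ_j π_j f_j(x).
Evaluate each component's likelihood at the observed value:
  f_A = 0.296614
  f_B = 0.314486
  f_C = 0.381388
  f_D = 0.327572
Multiply by the mixture weights:
  π_A·f_A = 0.32 × 0.296614 = 0.0949164
  π_B·f_B = 0.05 × 0.314486 = 0.0157243
  π_C·f_C = 0.38 × 0.381388 = 0.144927
  π_D·f_D = 0.25 × 0.327572 = 0.081893
Normaliser: 0.0949164 + 0.0157243 + 0.144927 + 0.081893 = 0.337461
So the posterior for Group D is 0.081893 / 0.337461 ≈ 0.2427.

0.2427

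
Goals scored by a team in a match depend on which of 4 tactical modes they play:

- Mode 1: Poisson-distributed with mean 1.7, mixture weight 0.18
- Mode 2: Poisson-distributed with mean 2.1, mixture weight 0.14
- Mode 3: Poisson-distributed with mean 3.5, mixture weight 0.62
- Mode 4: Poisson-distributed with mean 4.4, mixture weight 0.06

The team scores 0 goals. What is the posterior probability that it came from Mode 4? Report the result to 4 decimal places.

0.0106

Apply Bayes' rule: the posterior for each component is proportional to its prior times its likelihood at x.
Component likelihoods at x = 0 goals:
  L_1 = e^(−1.7)·1.7^0/0! = 0.182684
  L_2 = e^(−2.1)·2.1^0/0! = 0.122456
  L_3 = e^(−3.5)·3.5^0/0! = 0.0301974
  L_4 = e^(−4.4)·4.4^0/0! = 0.0122773
Unnormalised posteriors:
  π_1·L_1 = 0.18 × 0.182684 = 0.032883
  π_2·L_2 = 0.14 × 0.122456 = 0.0171439
  π_3·L_3 = 0.62 × 0.0301974 = 0.0187224
  π_4·L_4 = 0.06 × 0.0122773 = 0.00073664
Denominator: 0.032883 + 0.0171439 + 0.0187224 + 0.00073664 = 0.069486
So the posterior for Mode 4 is 0.00073664 / 0.069486 ≈ 0.0106.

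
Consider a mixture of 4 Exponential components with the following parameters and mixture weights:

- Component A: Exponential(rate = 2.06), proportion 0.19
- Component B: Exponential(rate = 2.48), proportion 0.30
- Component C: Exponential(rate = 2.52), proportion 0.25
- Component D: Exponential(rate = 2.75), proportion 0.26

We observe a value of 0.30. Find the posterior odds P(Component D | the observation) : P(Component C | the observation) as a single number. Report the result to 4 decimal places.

1.0593

Since P(k|x) ∝ π_k f_k(x), the posterior odds are π_i f_i(x) / (π_j f_j(x)).
Component likelihoods at x = 0.30:
  p_A = 2.06·e^(−2.06·0.30) = 2.06·e^(−0.6180) = 1.11038
  p_B = 2.48·e^(−2.48·0.30) = 2.48·e^(−0.7440) = 1.17852
  p_C = 2.52·e^(−2.52·0.30) = 2.52·e^(−0.7560) = 1.18324
  p_D = 2.75·e^(−2.75·0.30) = 2.75·e^(−0.8250) = 1.20515
Odds = (0.26/0.25) × (1.20515/1.18324) = 1.04 × 1.01851 ≈ 1.0593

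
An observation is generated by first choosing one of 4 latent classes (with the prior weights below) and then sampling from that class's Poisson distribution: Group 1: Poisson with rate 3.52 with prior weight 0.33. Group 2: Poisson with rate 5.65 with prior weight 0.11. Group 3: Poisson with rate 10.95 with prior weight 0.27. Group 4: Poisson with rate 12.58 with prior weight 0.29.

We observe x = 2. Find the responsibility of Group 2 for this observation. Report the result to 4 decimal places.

Posterior ∝ prior × likelihood, so P(k | x) ∝ P(Z=k) f_k(x); normalise over all components.
Component likelihoods at x = 2:
  p_1 = e^(−3.52)·3.52^2/2! = 0.183374
  p_2 = e^(−5.65)·5.65^2/2! = 0.056144
  p_3 = e^(−10.95)·10.95^2/2! = 0.00105262
  p_4 = e^(−12.58)·12.58^2/2! = 0.000272212
Prior × likelihood for each component:
  P(Z=1)·p_1 = 0.33 × 0.183374 = 0.0605136
  P(Z=2)·p_2 = 0.11 × 0.056144 = 0.00617584
  P(Z=3)·p_3 = 0.27 × 0.00105262 = 0.000284209
  P(Z=4)·p_4 = 0.29 × 0.000272212 = 7.89414e-05
Sum: 0.0605136 + 0.00617584 + 0.000284209 + 7.89414e-05 = 0.0670525
P(Group 2 | the observation) = 0.00617584 / 0.0670525 ≈ 0.0921

0.0921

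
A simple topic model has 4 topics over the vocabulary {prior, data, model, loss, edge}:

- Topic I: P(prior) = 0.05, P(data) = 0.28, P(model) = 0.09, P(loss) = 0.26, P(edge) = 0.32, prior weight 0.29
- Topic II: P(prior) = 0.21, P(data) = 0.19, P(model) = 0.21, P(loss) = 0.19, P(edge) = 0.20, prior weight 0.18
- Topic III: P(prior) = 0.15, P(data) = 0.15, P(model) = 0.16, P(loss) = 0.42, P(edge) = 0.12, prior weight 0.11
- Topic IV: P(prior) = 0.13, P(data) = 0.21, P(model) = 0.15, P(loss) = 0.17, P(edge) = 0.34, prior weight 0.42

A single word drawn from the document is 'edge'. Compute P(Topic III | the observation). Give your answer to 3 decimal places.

By Bayes' theorem, P(k | x) = π_k f_k(x) / Σ_j π_j f_j(x).
Component likelihoods at x = 'edge':
  L_I = P(edge | comp) = 0.32
  L_II = P(edge | comp) = 0.20
  L_III = P(edge | comp) = 0.12
  L_IV = P(edge | comp) = 0.34
Prior × likelihood for each component:
  π_I·L_I = 0.29 × 0.32 = 0.0928
  π_II·L_II = 0.18 × 0.2 = 0.036
  π_III·L_III = 0.11 × 0.12 = 0.0132
  π_IV·L_IV = 0.42 × 0.34 = 0.1428
Normaliser: 0.0928 + 0.036 + 0.0132 + 0.1428 = 0.2848
So the posterior for Topic III is 0.0132 / 0.2848 ≈ 0.046.

0.046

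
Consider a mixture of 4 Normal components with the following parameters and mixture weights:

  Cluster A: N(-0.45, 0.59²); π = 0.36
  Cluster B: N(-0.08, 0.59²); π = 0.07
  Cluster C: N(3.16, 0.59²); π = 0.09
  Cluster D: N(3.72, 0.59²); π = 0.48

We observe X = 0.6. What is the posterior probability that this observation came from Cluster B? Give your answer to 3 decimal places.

0.328

Posterior ∝ prior × likelihood, so P(k | x) ∝ P(Z=k) f_k(x); normalise over all components.
Evaluate each component's likelihood at the observed value:
  p_A = (1/(0.59·√(2π)))·exp(−(0.6−-0.45)²/(2·0.59²)) = 0.676173·exp(-1.58360) = 0.138775
  p_B = (1/(0.59·√(2π)))·exp(−(0.6−-0.08)²/(2·0.59²)) = 0.676173·exp(-0.66418) = 0.348024
  p_C = (1/(0.59·√(2π)))·exp(−(0.6−3.16)²/(2·0.59²)) = 0.676173·exp(-9.41339) = 5.5192e-05
  p_D = (1/(0.59·√(2π)))·exp(−(0.6−3.72)²/(2·0.59²)) = 0.676173·exp(-13.98219) = 5.72362e-07
Prior × likelihood for each component:
  P(Z=A)·p_A = 0.36 × 0.138775 = 0.0499589
  P(Z=B)·p_B = 0.07 × 0.348024 = 0.0243617
  P(Z=C)·p_C = 0.09 × 5.5192e-05 = 4.96728e-06
  P(Z=D)·p_D = 0.48 × 5.72362e-07 = 2.74734e-07
Normaliser: 0.0499589 + 0.0243617 + 4.96728e-06 + 2.74734e-07 = 0.0743259
Responsibility of Cluster B: 0.0243617 / 0.0743259 ≈ 0.328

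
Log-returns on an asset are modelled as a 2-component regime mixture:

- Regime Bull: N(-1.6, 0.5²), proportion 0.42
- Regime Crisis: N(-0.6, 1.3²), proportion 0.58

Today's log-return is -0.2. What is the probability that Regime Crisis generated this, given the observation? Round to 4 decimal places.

Posterior ∝ prior × likelihood, so P(k | x) ∝ P(Z=k) f_k(x); normalise over all components.
Normal densities:
  L_Bull = (1/(0.5·√(2π)))·exp(−(-0.2−-1.6)²/(2·0.5²)) = 0.797885·exp(-3.92000) = 0.0158309
  L_Crisis = (1/(1.3·√(2π)))·exp(−(-0.2−-0.6)²/(2·1.3²)) = 0.306879·exp(-0.04734) = 0.29269
Weight by the priors:
  P(Z=Bull)·L_Bull = 0.42 × 0.0158309 = 0.00664898
  P(Z=Crisis)·L_Crisis = 0.58 × 0.29269 = 0.16976
Sum: 0.00664898 + 0.16976 = 0.176409
So the posterior for Regime Crisis is 0.16976 / 0.176409 ≈ 0.9623.

0.9623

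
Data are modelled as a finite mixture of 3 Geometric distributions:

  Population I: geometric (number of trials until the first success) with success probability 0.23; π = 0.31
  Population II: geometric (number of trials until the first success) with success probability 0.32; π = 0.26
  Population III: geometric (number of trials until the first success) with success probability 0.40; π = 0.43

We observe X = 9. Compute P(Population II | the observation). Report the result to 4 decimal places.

Posterior ∝ prior × likelihood, so P(k | x) ∝ P(Z=k) f_k(x); normalise over all components.
Component likelihoods at x = 9:
  L_I = 0.0284219
  L_II = 0.0146292
  L_III = 0.00671846
Multiply by the mixture weights:
  P(Z=I)·L_I = 0.31 × 0.0284219 = 0.0088108
  P(Z=II)·L_II = 0.26 × 0.0146292 = 0.0038036
  P(Z=III)·L_III = 0.43 × 0.00671846 = 0.00288894
Denominator: 0.0088108 + 0.0038036 + 0.00288894 = 0.0155033
P(Population II | data) = 0.0038036 / 0.0155033 ≈ 0.2453

0.2453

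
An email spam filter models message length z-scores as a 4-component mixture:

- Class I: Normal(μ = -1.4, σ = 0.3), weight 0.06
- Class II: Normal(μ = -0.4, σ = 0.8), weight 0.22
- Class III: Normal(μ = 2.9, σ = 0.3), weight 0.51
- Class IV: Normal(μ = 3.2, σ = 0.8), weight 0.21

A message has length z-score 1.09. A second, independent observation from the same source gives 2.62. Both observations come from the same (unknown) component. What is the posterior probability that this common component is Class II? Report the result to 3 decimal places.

Posterior ∝ prior × likelihood, so P(k | x) ∝ π_k f_k(x); normalise over all components.
Since both observations come from the same component, the likelihood for component k is f_k(x₁)·f_k(x₂).
  L_I = [(1/(0.3·√(2π)))·exp(−(1.09−-1.4)²/(2·0.3²)) = 1.329808·exp(-34.44500) = 1.46055e-15] × [1.35778e-39] = 1.9831e-54
  L_II = [(1/(0.8·√(2π)))·exp(−(1.09−-0.4)²/(2·0.8²)) = 0.498678·exp(-1.73445) = 0.088015] × [0.000401177] = 3.53096e-05
  L_III = [(1/(0.3·√(2π)))·exp(−(1.09−2.9)²/(2·0.3²)) = 1.329808·exp(-18.20056) = 1.65725e-08] × [0.860259] = 1.42566e-08
  L_IV = [(1/(0.8·√(2π)))·exp(−(1.09−3.2)²/(2·0.8²)) = 0.498678·exp(-3.47820) = 0.0153906] × [0.383426] = 0.00590116
Multiply by the mixture weights:
  π_I·L_I = 0.06 × 1.9831e-54 = 1.18986e-55
  π_II·L_II = 0.22 × 3.53096e-05 = 7.76811e-06
  π_III·L_III = 0.51 × 1.42566e-08 = 7.27089e-09
  π_IV·L_IV = 0.21 × 0.00590116 = 0.00123924
Denominator: 1.18986e-55 + 7.76811e-06 + 7.27089e-09 + 0.00123924 = 0.00124702
So the posterior for Class II is 7.76811e-06 / 0.00124702 ≈ 0.006.

0.006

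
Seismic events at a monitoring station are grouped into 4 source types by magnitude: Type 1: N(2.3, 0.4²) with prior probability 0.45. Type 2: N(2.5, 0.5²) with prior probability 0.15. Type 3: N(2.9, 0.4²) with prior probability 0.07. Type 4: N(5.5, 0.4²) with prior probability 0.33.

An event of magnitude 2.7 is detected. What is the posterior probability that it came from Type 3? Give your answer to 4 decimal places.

P(component k | x) = P(Z=k)·f_k(x) / marginal(x), where marginal(x) = Σ_j P(Z=j)·f_j(x).
Evaluate each component's likelihood at the observed value:
  p_1 = 0.604927
  p_2 = 0.73654
  p_3 = 0.880163
  p_4 = 2.28368e-11
Multiply by the mixture weights:
  P(Z=1)·p_1 = 0.45 × 0.604927 = 0.272217
  P(Z=2)·p_2 = 0.15 × 0.73654 = 0.110481
  P(Z=3)·p_3 = 0.07 × 0.880163 = 0.0616114
  P(Z=4)·p_4 = 0.33 × 2.28368e-11 = 7.53614e-12
Denominator: 0.272217 + 0.110481 + 0.0616114 + 7.53614e-12 = 0.44431
Responsibility of Type 3: 0.0616114 / 0.44431 ≈ 0.1387

0.1387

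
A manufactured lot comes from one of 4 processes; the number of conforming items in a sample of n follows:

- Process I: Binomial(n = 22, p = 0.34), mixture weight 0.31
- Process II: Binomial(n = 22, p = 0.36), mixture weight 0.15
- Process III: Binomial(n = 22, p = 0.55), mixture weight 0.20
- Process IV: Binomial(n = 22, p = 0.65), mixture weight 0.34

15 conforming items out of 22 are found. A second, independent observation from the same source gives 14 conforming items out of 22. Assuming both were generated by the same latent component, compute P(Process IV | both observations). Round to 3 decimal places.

0.833

Apply Bayes' rule: the posterior for each component is proportional to its prior times its likelihood at x.
Since both observations come from the same component, the likelihood for component k is f_k(x₁)·f_k(x₂).
  p_I = [C(22,15)·0.34^15·0.66^7 = 170544·9.37959e-08·0.0545516 = 0.000872625] × [0.0031761] = 2.77154e-06
  p_II = [C(22,15)·0.36^15·0.64^7 = 170544·2.21074e-07·0.0439805 = 0.00165819] × [0.00552729] = 9.16529e-06
  p_III = [C(22,15)·0.55^15·0.45^7 = 170544·0.000127479·0.00373669 = 0.081239] × [0.124628] = 0.0101246
  p_IV = [C(22,15)·0.65^15·0.35^7 = 170544·0.00156207·0.000643393 = 0.171401] × [0.173049] = 0.0296608
Prior × likelihood for each component:
  π_I·p_I = 0.31 × 2.77154e-06 = 8.59179e-07
  π_II·p_II = 0.15 × 9.16529e-06 = 1.37479e-06
  π_III·p_III = 0.20 × 0.0101246 = 0.00202493
  π_IV·p_IV = 0.34 × 0.0296608 = 0.0100847
Sum: 8.59179e-07 + 1.37479e-06 + 0.00202493 + 0.0100847 = 0.0121118
P(Process IV | x) = 0.0100847 / 0.0121118 ≈ 0.833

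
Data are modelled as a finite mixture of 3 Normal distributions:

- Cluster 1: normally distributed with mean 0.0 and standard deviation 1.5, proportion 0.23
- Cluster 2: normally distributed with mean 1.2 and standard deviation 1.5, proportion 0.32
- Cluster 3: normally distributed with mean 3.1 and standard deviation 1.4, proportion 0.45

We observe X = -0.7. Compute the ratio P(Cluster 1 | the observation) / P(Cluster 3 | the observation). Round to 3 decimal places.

The posterior odds equal the prior odds times the likelihood ratio: (π_i/π_j)·(f_i(x)/f_j(x)).
Component likelihoods at x = -0.7:
  p_1 = (1/(1.5·√(2π)))·exp(−(-0.7−0.0)²/(2·1.5²)) = 0.265962·exp(-0.10889) = 0.238522
  p_2 = (1/(1.5·√(2π)))·exp(−(-0.7−1.2)²/(2·1.5²)) = 0.265962·exp(-0.80222) = 0.119239
  p_3 = (1/(1.4·√(2π)))·exp(−(-0.7−3.1)²/(2·1.4²)) = 0.284959·exp(-3.68367) = 0.00716115
0.0548601 / 0.00322252 ≈ 17.024

17.024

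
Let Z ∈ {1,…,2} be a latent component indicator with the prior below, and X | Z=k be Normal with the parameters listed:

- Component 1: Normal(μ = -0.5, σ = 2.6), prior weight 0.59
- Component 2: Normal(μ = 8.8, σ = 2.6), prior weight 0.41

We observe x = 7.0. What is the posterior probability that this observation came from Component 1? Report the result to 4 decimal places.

0.0277

Apply Bayes' rule: the posterior for each component is proportional to its prior times its likelihood at x.
Normal densities:
  p_1 = 0.00239361
  p_2 = 0.120743
Unnormalised posteriors:
  P(Z=1)·p_1 = 0.59 × 0.00239361 = 0.00141223
  P(Z=2)·p_2 = 0.41 × 0.120743 = 0.0495044
Marginal: 0.00141223 + 0.0495044 = 0.0509167
P(Component 1 | the observation) = 0.00141223 / 0.0509167 ≈ 0.0277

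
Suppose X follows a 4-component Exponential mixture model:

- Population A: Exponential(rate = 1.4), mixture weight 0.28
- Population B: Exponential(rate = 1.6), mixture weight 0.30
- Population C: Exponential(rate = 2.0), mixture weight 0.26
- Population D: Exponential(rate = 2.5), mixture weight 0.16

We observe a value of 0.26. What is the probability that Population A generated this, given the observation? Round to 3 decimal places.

Posterior ∝ prior × likelihood, so P(k | x) ∝ w_k f_k(x); normalise over all components.
Exponential densities:
  f_A = 1.4·e^(−1.4·0.26) = 1.4·e^(−0.3640) = 0.972848
  f_B = 1.6·e^(−1.6·0.26) = 1.6·e^(−0.4160) = 1.05549
  f_C = 2.0·e^(−2.0·0.26) = 2.0·e^(−0.5200) = 1.18904
  f_D = 2.5·e^(−2.5·0.26) = 2.5·e^(−0.6500) = 1.30511
Prior × likelihood for each component:
  w_A·f_A = 0.28 × 0.972848 = 0.272397
  w_B·f_B = 0.30 × 1.05549 = 0.316647
  w_C·f_C = 0.26 × 1.18904 = 0.309151
  w_D·f_D = 0.16 × 1.30511 = 0.208818
Denominator: 0.272397 + 0.316647 + 0.309151 + 0.208818 = 1.10701
So the posterior for Population A is 0.272397 / 1.10701 ≈ 0.246.

0.246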